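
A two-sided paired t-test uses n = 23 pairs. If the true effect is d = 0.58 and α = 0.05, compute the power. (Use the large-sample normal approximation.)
Power ≈ 0.79

Power calculation (paired t-test, normal approximation):
z_β = d · √n - z_{α/2}
z_β = 0.58 · √23 - 1.960
z_β = 0.58 · 4.796 - 1.960
z_β = 0.822

Power = Φ(z_β) = Φ(0.822) ≈ 0.794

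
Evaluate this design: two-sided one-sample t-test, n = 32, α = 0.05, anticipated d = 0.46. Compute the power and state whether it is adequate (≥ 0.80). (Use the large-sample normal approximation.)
Power ≈ 0.74; the study is underpowered (power < 0.80)

Power calculation (one-sample t-test, normal approximation):
z_β = d · √n - z_{α/2}
z_β = 0.46 · √32 - 1.960
z_β = 0.46 · 5.657 - 1.960
z_β = 0.642

Power = Φ(z_β) = Φ(0.642) ≈ 0.740

Effect size d = 0.46 is small by Cohen's convention (0.2/0.5/0.8).

Threshold: power ≥ 0.80 is conventionally adequate.
Power ≈ 0.74 → the study is underpowered (power < 0.80).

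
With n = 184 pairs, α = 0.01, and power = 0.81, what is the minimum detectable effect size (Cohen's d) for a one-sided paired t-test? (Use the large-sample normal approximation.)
d ≈ 0.24

Minimum detectable effect (paired t-test, normal approximation):
d = (z_α + z_β) / √n
d = (2.326 + 0.878) / √184
d = 3.204 / 13.565
d ≈ 0.24

By Cohen's convention (0.2 small / 0.5 medium / 0.8 large): small effect.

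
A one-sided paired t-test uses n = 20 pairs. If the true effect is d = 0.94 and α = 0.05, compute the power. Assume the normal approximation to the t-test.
Power ≈ 0.99

Power calculation (paired t-test, normal approximation):
z_β = d · √n - z_α
z_β = 0.94 · √20 - 1.645
z_β = 0.94 · 4.472 - 1.645
z_β = 2.559

Power = Φ(z_β) = Φ(2.559) ≈ 0.995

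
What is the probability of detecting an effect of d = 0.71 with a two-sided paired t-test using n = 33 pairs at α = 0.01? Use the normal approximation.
Power ≈ 0.93

Power calculation (paired t-test, normal approximation):
z_β = d · √n - z_{α/2}
z_β = 0.71 · √33 - 2.576
z_β = 0.71 · 5.745 - 2.576
z_β = 1.503

Power = Φ(z_β) = Φ(1.503) ≈ 0.934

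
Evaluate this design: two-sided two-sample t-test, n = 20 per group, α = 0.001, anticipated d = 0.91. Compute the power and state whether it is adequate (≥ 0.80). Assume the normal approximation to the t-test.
Power ≈ 0.34; the study is underpowered (power < 0.80)

Power calculation (two-sample t-test, normal approximation):
z_β = d · √(n/2) - z_{α/2}
z_β = 0.91 · √(20/2) - 3.291
z_β = 0.91 · 3.162 - 3.291
z_β = -0.413

Power = Φ(z_β) = Φ(-0.413) ≈ 0.340

Effect size d = 0.91 is large by Cohen's convention (0.2/0.5/0.8).

Threshold: power ≥ 0.80 is conventionally adequate.
Power ≈ 0.34 → the study is underpowered (power < 0.80).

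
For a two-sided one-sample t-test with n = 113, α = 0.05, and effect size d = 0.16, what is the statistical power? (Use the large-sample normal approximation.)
Power ≈ 0.40

Power calculation (one-sample t-test, normal approximation):
z_β = d · √n - z_{α/2}
z_β = 0.16 · √113 - 1.960
z_β = 0.16 · 10.630 - 1.960
z_β = -0.259

Power = Φ(z_β) = Φ(-0.259) ≈ 0.398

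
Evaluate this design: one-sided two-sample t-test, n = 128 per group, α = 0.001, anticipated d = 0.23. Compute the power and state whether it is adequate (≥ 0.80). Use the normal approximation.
Power ≈ 0.11; the study is underpowered (power < 0.80)

Power calculation (two-sample t-test, normal approximation):
z_β = d · √(n/2) - z_α
z_β = 0.23 · √(128/2) - 3.090
z_β = 0.23 · 8.000 - 3.090
z_β = -1.250

Power = Φ(z_β) = Φ(-1.250) ≈ 0.106

Effect size d = 0.23 is small by Cohen's convention (0.2/0.5/0.8).

Threshold: power ≥ 0.80 is conventionally adequate.
Power ≈ 0.11 → the study is underpowered (power < 0.80).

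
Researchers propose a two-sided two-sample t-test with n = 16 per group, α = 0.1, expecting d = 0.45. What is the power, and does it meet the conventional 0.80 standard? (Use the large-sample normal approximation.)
Power ≈ 0.35; the study is underpowered (power < 0.80)

Power calculation (two-sample t-test, normal approximation):
z_β = d · √(n/2) - z_{α/2}
z_β = 0.45 · √(16/2) - 1.645
z_β = 0.45 · 2.828 - 1.645
z_β = -0.372

Power = Φ(z_β) = Φ(-0.372) ≈ 0.355

Effect size d = 0.45 is small by Cohen's convention (0.2/0.5/0.8).

Threshold: power ≥ 0.80 is conventionally adequate.
Power ≈ 0.35 → the study is underpowered (power < 0.80).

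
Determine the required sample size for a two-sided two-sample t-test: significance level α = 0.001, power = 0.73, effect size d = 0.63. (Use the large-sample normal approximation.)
n = 77 per group

Sample size formula (two-sample t-test, normal approximation):
n = 2 · ((z_{α/2} + z_β) / d)²

z_{α/2} = 3.291 (for α = 0.001, two-sided)
z_β = 0.613 (for power = 0.73)
d = 0.63

n = 2 · ((3.291 + 0.613) / 0.63)²
n = 2 · (6.197)²
n ≈ 76.81
Round up to the next whole number: n = 77 per group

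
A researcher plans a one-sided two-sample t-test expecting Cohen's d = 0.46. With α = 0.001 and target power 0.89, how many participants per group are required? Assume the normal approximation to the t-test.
n = 177 per group

Sample size formula (two-sample t-test, normal approximation):
n = 2 · ((z_α + z_β) / d)²

z_α = 3.090 (for α = 0.001, one-sided)
z_β = 1.227 (for power = 0.89)
d = 0.46

n = 2 · ((3.090 + 1.227) / 0.46)²
n = 2 · (9.385)²
n ≈ 176.16
Round up to the next whole number: n = 177 per group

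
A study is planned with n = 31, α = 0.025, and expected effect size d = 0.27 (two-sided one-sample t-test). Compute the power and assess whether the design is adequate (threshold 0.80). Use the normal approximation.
Power ≈ 0.23; the study is underpowered (power < 0.80)

Power calculation (one-sample t-test, normal approximation):
z_β = d · √n - z_{α/2}
z_β = 0.27 · √31 - 2.241
z_β = 0.27 · 5.568 - 2.241
z_β = -0.738

Power = Φ(z_β) = Φ(-0.738) ≈ 0.230

Effect size d = 0.27 is small by Cohen's convention (0.2/0.5/0.8).

Threshold: power ≥ 0.80 is conventionally adequate.
Power ≈ 0.23 → the study is underpowered (power < 0.80).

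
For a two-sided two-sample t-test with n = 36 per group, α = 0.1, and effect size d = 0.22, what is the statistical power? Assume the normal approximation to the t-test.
Power ≈ 0.24

Power calculation (two-sample t-test, normal approximation):
z_β = d · √(n/2) - z_{α/2}
z_β = 0.22 · √(36/2) - 1.645
z_β = 0.22 · 4.243 - 1.645
z_β = -0.711

Power = Φ(z_β) = Φ(-0.711) ≈ 0.238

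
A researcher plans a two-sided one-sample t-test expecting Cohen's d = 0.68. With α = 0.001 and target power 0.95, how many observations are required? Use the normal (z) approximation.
n = 53

Sample size formula (one-sample t-test, normal approximation):
n = ((z_{α/2} + z_β) / d)²

z_{α/2} = 3.291 (for α = 0.001, two-sided)
z_β = 1.645 (for power = 0.95)
d = 0.68

n = ((3.291 + 1.645) / 0.68)²
n = (7.259)²
n ≈ 52.69
Round up to the next whole number: n = 53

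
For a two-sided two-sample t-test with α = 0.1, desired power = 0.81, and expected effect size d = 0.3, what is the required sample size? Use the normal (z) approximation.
n = 142 per group

Sample size formula (two-sample t-test, normal approximation):
n = 2 · ((z_{α/2} + z_β) / d)²

z_{α/2} = 1.645 (for α = 0.1, two-sided)
z_β = 0.878 (for power = 0.81)
d = 0.3

n = 2 · ((1.645 + 0.878) / 0.3)²
n = 2 · (8.410)²
n ≈ 141.46
Round up to the next whole number: n = 142 per group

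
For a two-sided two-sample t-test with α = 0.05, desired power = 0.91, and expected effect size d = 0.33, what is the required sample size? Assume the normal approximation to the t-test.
n = 201 per group

Sample size formula (two-sample t-test, normal approximation):
n = 2 · ((z_{α/2} + z_β) / d)²

z_{α/2} = 1.960 (for α = 0.05, two-sided)
z_β = 1.341 (for power = 0.91)
d = 0.33

n = 2 · ((1.960 + 1.341) / 0.33)²
n = 2 · (10.003)²
n ≈ 200.12
Round up to the next whole number: n = 201 per group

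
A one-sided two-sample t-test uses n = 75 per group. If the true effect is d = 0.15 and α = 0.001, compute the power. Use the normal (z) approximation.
Power ≈ 0.01

Power calculation (two-sample t-test, normal approximation):
z_β = d · √(n/2) - z_α
z_β = 0.15 · √(75/2) - 3.090
z_β = 0.15 · 6.124 - 3.090
z_β = -2.172

Power = Φ(z_β) = Φ(-2.172) ≈ 0.015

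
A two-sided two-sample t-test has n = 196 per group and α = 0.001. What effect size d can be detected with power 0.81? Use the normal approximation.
d ≈ 0.42

Minimum detectable effect (two-sample t-test, normal approximation):
d = (z_{α/2} + z_β) / √(n/2)
d = (3.291 + 0.878) / √(196/2)
d = 4.168 / 9.899
d ≈ 0.42

By Cohen's convention (0.2 small / 0.5 medium / 0.8 large): small effect.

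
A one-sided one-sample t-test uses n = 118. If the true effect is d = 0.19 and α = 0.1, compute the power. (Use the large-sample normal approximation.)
Power ≈ 0.78

Power calculation (one-sample t-test, normal approximation):
z_β = d · √n - z_α
z_β = 0.19 · √118 - 1.282
z_β = 0.19 · 10.863 - 1.282
z_β = 0.782

Power = Φ(z_β) = Φ(0.782) ≈ 0.783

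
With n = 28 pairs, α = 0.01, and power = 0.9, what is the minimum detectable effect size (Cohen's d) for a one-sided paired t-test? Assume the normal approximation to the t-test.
d ≈ 0.68

Minimum detectable effect (paired t-test, normal approximation):
d = (z_α + z_β) / √n
d = (2.326 + 1.282) / √28
d = 3.608 / 5.292
d ≈ 0.68

By Cohen's convention (0.2 small / 0.5 medium / 0.8 large): medium effect.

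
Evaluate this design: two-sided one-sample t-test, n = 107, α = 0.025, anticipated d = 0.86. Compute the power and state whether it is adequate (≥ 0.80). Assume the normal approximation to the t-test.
Power ≈ 1.00; the study is adequately powered (power ≥ 0.80)

Power calculation (one-sample t-test, normal approximation):
z_β = d · √n - z_{α/2}
z_β = 0.86 · √107 - 2.241
z_β = 0.86 · 10.344 - 2.241
z_β = 6.655

Power = Φ(z_β) = Φ(6.655) ≈ 1.000

Effect size d = 0.86 is large by Cohen's convention (0.2/0.5/0.8).

Threshold: power ≥ 0.80 is conventionally adequate.
Power ≈ 1.00 → the study is adequately powered (power ≥ 0.80).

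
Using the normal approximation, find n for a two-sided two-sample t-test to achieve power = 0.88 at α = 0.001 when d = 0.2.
n = 998 per group

Sample size formula (two-sample t-test, normal approximation):
n = 2 · ((z_{α/2} + z_β) / d)²

z_{α/2} = 3.291 (for α = 0.001, two-sided)
z_β = 1.175 (for power = 0.88)
d = 0.2

n = 2 · ((3.291 + 1.175) / 0.2)²
n = 2 · (22.330)²
n ≈ 997.26
Round up to the next whole number: n = 998 per group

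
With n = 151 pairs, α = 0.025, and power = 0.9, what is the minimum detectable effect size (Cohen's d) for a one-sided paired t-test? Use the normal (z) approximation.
d ≈ 0.26

Minimum detectable effect (paired t-test, normal approximation):
d = (z_α + z_β) / √n
d = (1.960 + 1.282) / √151
d = 3.242 / 12.288
d ≈ 0.26

By Cohen's convention (0.2 small / 0.5 medium / 0.8 large): small effect.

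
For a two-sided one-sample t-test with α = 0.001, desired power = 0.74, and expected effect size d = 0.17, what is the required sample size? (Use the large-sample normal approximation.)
n = 536

Sample size formula (one-sample t-test, normal approximation):
n = ((z_{α/2} + z_β) / d)²

z_{α/2} = 3.291 (for α = 0.001, two-sided)
z_β = 0.643 (for power = 0.74)
d = 0.17

n = ((3.291 + 0.643) / 0.17)²
n = (23.141)²
n ≈ 535.51
Round up to the next whole number: n = 536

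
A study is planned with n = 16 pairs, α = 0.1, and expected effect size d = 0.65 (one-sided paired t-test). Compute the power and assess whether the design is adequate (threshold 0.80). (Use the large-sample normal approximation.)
Power ≈ 0.91; the study is adequately powered (power ≥ 0.80)

Power calculation (paired t-test, normal approximation):
z_β = d · √n - z_α
z_β = 0.65 · √16 - 1.282
z_β = 0.65 · 4.000 - 1.282
z_β = 1.318

Power = Φ(z_β) = Φ(1.318) ≈ 0.906

Effect size d = 0.65 is medium by Cohen's convention (0.2/0.5/0.8).

Threshold: power ≥ 0.80 is conventionally adequate.
Power ≈ 0.91 → the study is adequately powered (power ≥ 0.80).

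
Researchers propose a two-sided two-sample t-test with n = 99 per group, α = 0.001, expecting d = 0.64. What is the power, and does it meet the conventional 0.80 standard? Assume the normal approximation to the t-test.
Power ≈ 0.89; the study is adequately powered (power ≥ 0.80)

Power calculation (two-sample t-test, normal approximation):
z_β = d · √(n/2) - z_{α/2}
z_β = 0.64 · √(99/2) - 3.291
z_β = 0.64 · 7.036 - 3.291
z_β = 1.212

Power = Φ(z_β) = Φ(1.212) ≈ 0.887

Effect size d = 0.64 is medium by Cohen's convention (0.2/0.5/0.8).

Threshold: power ≥ 0.80 is conventionally adequate.
Power ≈ 0.89 → the study is adequately powered (power ≥ 0.80).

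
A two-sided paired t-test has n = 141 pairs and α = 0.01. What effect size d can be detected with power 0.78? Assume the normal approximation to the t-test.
d ≈ 0.28

Minimum detectable effect (paired t-test, normal approximation):
d = (z_{α/2} + z_β) / √n
d = (2.576 + 0.772) / √141
d = 3.348 / 11.874
d ≈ 0.28

By Cohen's convention (0.2 small / 0.5 medium / 0.8 large): small effect.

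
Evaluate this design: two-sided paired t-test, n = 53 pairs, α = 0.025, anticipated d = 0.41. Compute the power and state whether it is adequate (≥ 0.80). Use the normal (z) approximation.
Power ≈ 0.77; the study is underpowered (power < 0.80)

Power calculation (paired t-test, normal approximation):
z_β = d · √n - z_{α/2}
z_β = 0.41 · √53 - 2.241
z_β = 0.41 · 7.280 - 2.241
z_β = 0.743

Power = Φ(z_β) = Φ(0.743) ≈ 0.771

Effect size d = 0.41 is small by Cohen's convention (0.2/0.5/0.8).

Threshold: power ≥ 0.80 is conventionally adequate.
Power ≈ 0.77 → the study is underpowered (power < 0.80).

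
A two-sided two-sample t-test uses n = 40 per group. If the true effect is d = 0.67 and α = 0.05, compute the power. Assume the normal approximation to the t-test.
Power ≈ 0.85

Power calculation (two-sample t-test, normal approximation):
z_β = d · √(n/2) - z_{α/2}
z_β = 0.67 · √(40/2) - 1.960
z_β = 0.67 · 4.472 - 1.960
z_β = 1.036

Power = Φ(z_β) = Φ(1.036) ≈ 0.850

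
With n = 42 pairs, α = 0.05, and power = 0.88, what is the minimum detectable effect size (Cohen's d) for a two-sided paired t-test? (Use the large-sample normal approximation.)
d ≈ 0.48

Minimum detectable effect (paired t-test, normal approximation):
d = (z_{α/2} + z_β) / √n
d = (1.960 + 1.175) / √42
d = 3.135 / 6.481
d ≈ 0.48

By Cohen's convention (0.2 small / 0.5 medium / 0.8 large): small effect.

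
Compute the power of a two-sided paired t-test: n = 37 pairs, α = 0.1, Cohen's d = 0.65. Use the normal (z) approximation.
Power ≈ 0.99

Power calculation (paired t-test, normal approximation):
z_β = d · √n - z_{α/2}
z_β = 0.65 · √37 - 1.645
z_β = 0.65 · 6.083 - 1.645
z_β = 2.309

Power = Φ(z_β) = Φ(2.309) ≈ 0.990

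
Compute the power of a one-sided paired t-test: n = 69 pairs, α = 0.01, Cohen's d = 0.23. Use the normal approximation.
Power ≈ 0.34

Power calculation (paired t-test, normal approximation):
z_β = d · √n - z_α
z_β = 0.23 · √69 - 2.326
z_β = 0.23 · 8.307 - 2.326
z_β = -0.416

Power = Φ(z_β) = Φ(-0.416) ≈ 0.339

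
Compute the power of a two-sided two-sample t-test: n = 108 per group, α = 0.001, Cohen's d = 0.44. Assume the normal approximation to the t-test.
Power ≈ 0.48

Power calculation (two-sample t-test, normal approximation):
z_β = d · √(n/2) - z_{α/2}
z_β = 0.44 · √(108/2) - 3.291
z_β = 0.44 · 7.348 - 3.291
z_β = -0.057

Power = Φ(z_β) = Φ(-0.057) ≈ 0.477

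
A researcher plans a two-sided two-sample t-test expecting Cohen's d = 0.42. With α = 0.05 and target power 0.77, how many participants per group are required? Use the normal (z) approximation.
n = 83 per group

Sample size formula (two-sample t-test, normal approximation):
n = 2 · ((z_{α/2} + z_β) / d)²

z_{α/2} = 1.960 (for α = 0.05, two-sided)
z_β = 0.739 (for power = 0.77)
d = 0.42

n = 2 · ((1.960 + 0.739) / 0.42)²
n = 2 · (6.426)²
n ≈ 82.59
Round up to the next whole number: n = 83 per group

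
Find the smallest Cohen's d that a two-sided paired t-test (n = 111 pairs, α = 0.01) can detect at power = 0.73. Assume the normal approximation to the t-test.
d ≈ 0.30

Minimum detectable effect (paired t-test, normal approximation):
d = (z_{α/2} + z_β) / √n
d = (2.576 + 0.613) / √111
d = 3.189 / 10.536
d ≈ 0.30

By Cohen's convention (0.2 small / 0.5 medium / 0.8 large): small effect.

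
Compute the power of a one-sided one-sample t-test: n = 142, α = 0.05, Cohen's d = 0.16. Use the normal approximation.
Power ≈ 0.60

Power calculation (one-sample t-test, normal approximation):
z_β = d · √n - z_α
z_β = 0.16 · √142 - 1.645
z_β = 0.16 · 11.916 - 1.645
z_β = 0.262

Power = Φ(z_β) = Φ(0.262) ≈ 0.603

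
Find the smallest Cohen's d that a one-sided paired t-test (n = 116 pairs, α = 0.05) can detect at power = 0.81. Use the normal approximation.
d ≈ 0.23

Minimum detectable effect (paired t-test, normal approximation):
d = (z_α + z_β) / √n
d = (1.645 + 0.878) / √116
d = 2.523 / 10.770
d ≈ 0.23

By Cohen's convention (0.2 small / 0.5 medium / 0.8 large): small effect.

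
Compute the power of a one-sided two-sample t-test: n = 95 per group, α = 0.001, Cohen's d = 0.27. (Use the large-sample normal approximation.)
Power ≈ 0.11

Power calculation (two-sample t-test, normal approximation):
z_β = d · √(n/2) - z_α
z_β = 0.27 · √(95/2) - 3.090
z_β = 0.27 · 6.892 - 3.090
z_β = -1.229

Power = Φ(z_β) = Φ(-1.229) ≈ 0.109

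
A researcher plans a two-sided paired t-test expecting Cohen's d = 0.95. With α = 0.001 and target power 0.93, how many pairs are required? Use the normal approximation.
n = 26 pairs

Sample size formula (paired t-test, normal approximation):
n = ((z_{α/2} + z_β) / d)²

z_{α/2} = 3.291 (for α = 0.001, two-sided)
z_β = 1.476 (for power = 0.93)
d = 0.95

n = ((3.291 + 1.476) / 0.95)²
n = (5.018)²
n ≈ 25.18
Round up to the next whole number: n = 26 pairs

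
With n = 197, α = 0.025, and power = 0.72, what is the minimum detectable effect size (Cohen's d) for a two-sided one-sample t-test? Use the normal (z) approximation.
d ≈ 0.20

Minimum detectable effect (one-sample t-test, normal approximation):
d = (z_{α/2} + z_β) / √n
d = (2.241 + 0.583) / √197
d = 2.824 / 14.036
d ≈ 0.20

By Cohen's convention (0.2 small / 0.5 medium / 0.8 large): small effect.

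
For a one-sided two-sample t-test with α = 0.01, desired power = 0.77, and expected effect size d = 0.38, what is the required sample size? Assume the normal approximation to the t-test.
n = 131 per group

Sample size formula (two-sample t-test, normal approximation):
n = 2 · ((z_α + z_β) / d)²

z_α = 2.326 (for α = 0.01, one-sided)
z_β = 0.739 (for power = 0.77)
d = 0.38

n = 2 · ((2.326 + 0.739) / 0.38)²
n = 2 · (8.066)²
n ≈ 130.12
Round up to the next whole number: n = 131 per group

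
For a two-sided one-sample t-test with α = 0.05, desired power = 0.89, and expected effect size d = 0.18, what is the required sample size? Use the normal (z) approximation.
n = 314

Sample size formula (one-sample t-test, normal approximation):
n = ((z_{α/2} + z_β) / d)²

z_{α/2} = 1.960 (for α = 0.05, two-sided)
z_β = 1.227 (for power = 0.89)
d = 0.18

n = ((1.960 + 1.227) / 0.18)²
n = (17.706)²
n ≈ 313.50
Round up to the next whole number: n = 314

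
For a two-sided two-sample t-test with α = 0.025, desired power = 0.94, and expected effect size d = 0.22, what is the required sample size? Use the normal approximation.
n = 596 per group

Sample size formula (two-sample t-test, normal approximation):
n = 2 · ((z_{α/2} + z_β) / d)²

z_{α/2} = 2.241 (for α = 0.025, two-sided)
z_β = 1.555 (for power = 0.94)
d = 0.22

n = 2 · ((2.241 + 1.555) / 0.22)²
n = 2 · (17.255)²
n ≈ 595.47
Round up to the next whole number: n = 596 per group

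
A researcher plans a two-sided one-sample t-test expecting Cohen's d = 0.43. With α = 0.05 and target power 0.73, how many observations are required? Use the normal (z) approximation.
n = 36

Sample size formula (one-sample t-test, normal approximation):
n = ((z_{α/2} + z_β) / d)²

z_{α/2} = 1.960 (for α = 0.05, two-sided)
z_β = 0.613 (for power = 0.73)
d = 0.43

n = ((1.960 + 0.613) / 0.43)²
n = (5.984)²
n ≈ 35.81
Round up to the next whole number: n = 36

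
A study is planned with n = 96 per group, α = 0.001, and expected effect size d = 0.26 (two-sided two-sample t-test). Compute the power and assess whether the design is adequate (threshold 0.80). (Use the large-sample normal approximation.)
Power ≈ 0.07; the study is underpowered (power < 0.80)

Power calculation (two-sample t-test, normal approximation):
z_β = d · √(n/2) - z_{α/2}
z_β = 0.26 · √(96/2) - 3.291
z_β = 0.26 · 6.928 - 3.291
z_β = -1.489

Power = Φ(z_β) = Φ(-1.489) ≈ 0.068

Effect size d = 0.26 is small by Cohen's convention (0.2/0.5/0.8).

Threshold: power ≥ 0.80 is conventionally adequate.
Power ≈ 0.07 → the study is underpowered (power < 0.80).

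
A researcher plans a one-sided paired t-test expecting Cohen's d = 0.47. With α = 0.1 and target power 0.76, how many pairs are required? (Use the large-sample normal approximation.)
n = 18 pairs

Sample size formula (paired t-test, normal approximation):
n = ((z_α + z_β) / d)²

z_α = 1.282 (for α = 0.1, one-sided)
z_β = 0.706 (for power = 0.76)
d = 0.47

n = ((1.282 + 0.706) / 0.47)²
n = (4.230)²
n ≈ 17.89
Round up to the next whole number: n = 18 pairs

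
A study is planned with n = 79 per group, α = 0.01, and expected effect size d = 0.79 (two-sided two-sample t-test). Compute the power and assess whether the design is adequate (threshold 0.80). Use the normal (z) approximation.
Power ≈ 0.99; the study is adequately powered (power ≥ 0.80)

Power calculation (two-sample t-test, normal approximation):
z_β = d · √(n/2) - z_{α/2}
z_β = 0.79 · √(79/2) - 2.576
z_β = 0.79 · 6.285 - 2.576
z_β = 2.389

Power = Φ(z_β) = Φ(2.389) ≈ 0.992

Effect size d = 0.79 is medium by Cohen's convention (0.2/0.5/0.8).

Threshold: power ≥ 0.80 is conventionally adequate.
Power ≈ 0.99 → the study is adequately powered (power ≥ 0.80).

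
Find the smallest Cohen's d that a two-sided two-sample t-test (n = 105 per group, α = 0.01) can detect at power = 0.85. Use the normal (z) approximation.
d ≈ 0.50

Minimum detectable effect (two-sample t-test, normal approximation):
d = (z_{α/2} + z_β) / √(n/2)
d = (2.576 + 1.036) / √(105/2)
d = 3.612 / 7.246
d ≈ 0.50

By Cohen's convention (0.2 small / 0.5 medium / 0.8 large): medium effect.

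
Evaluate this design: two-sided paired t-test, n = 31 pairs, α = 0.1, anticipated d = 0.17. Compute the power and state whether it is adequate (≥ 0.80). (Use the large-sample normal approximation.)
Power ≈ 0.24; the study is underpowered (power < 0.80)

Power calculation (paired t-test, normal approximation):
z_β = d · √n - z_{α/2}
z_β = 0.17 · √31 - 1.645
z_β = 0.17 · 5.568 - 1.645
z_β = -0.698

Power = Φ(z_β) = Φ(-0.698) ≈ 0.242

Effect size d = 0.17 is very small by Cohen's convention (0.2/0.5/0.8).

Threshold: power ≥ 0.80 is conventionally adequate.
Power ≈ 0.24 → the study is underpowered (power < 0.80).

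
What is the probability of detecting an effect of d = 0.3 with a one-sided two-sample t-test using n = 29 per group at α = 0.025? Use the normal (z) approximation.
Power ≈ 0.21

Power calculation (two-sample t-test, normal approximation):
z_β = d · √(n/2) - z_α
z_β = 0.3 · √(29/2) - 1.960
z_β = 0.3 · 3.808 - 1.960
z_β = -0.818

Power = Φ(z_β) = Φ(-0.818) ≈ 0.207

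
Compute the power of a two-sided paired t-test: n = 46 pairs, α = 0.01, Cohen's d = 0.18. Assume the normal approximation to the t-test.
Power ≈ 0.09

Power calculation (paired t-test, normal approximation):
z_β = d · √n - z_{α/2}
z_β = 0.18 · √46 - 2.576
z_β = 0.18 · 6.782 - 2.576
z_β = -1.355

Power = Φ(z_β) = Φ(-1.355) ≈ 0.088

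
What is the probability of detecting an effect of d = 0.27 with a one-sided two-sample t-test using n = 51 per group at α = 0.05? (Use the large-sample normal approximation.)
Power ≈ 0.39

Power calculation (two-sample t-test, normal approximation):
z_β = d · √(n/2) - z_α
z_β = 0.27 · √(51/2) - 1.645
z_β = 0.27 · 5.050 - 1.645
z_β = -0.281

Power = Φ(z_β) = Φ(-0.281) ≈ 0.389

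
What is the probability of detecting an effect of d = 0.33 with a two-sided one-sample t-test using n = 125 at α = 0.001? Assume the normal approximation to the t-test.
Power ≈ 0.66

Power calculation (one-sample t-test, normal approximation):
z_β = d · √n - z_{α/2}
z_β = 0.33 · √125 - 3.291
z_β = 0.33 · 11.180 - 3.291
z_β = 0.399

Power = Φ(z_β) = Φ(0.399) ≈ 0.655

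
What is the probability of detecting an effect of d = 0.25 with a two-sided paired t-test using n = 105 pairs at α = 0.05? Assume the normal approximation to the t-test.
Power ≈ 0.73

Power calculation (paired t-test, normal approximation):
z_β = d · √n - z_{α/2}
z_β = 0.25 · √105 - 1.960
z_β = 0.25 · 10.247 - 1.960
z_β = 0.602

Power = Φ(z_β) = Φ(0.602) ≈ 0.726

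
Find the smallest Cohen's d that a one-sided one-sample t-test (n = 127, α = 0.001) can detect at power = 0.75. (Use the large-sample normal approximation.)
d ≈ 0.33

Minimum detectable effect (one-sample t-test, normal approximation):
d = (z_α + z_β) / √n
d = (3.090 + 0.674) / √127
d = 3.765 / 11.269
d ≈ 0.33

By Cohen's convention (0.2 small / 0.5 medium / 0.8 large): small effect.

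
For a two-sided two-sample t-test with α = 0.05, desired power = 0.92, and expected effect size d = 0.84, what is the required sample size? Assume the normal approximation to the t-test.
n = 33 per group

Sample size formula (two-sample t-test, normal approximation):
n = 2 · ((z_{α/2} + z_β) / d)²

z_{α/2} = 1.960 (for α = 0.05, two-sided)
z_β = 1.405 (for power = 0.92)
d = 0.84

n = 2 · ((1.960 + 1.405) / 0.84)²
n = 2 · (4.006)²
n ≈ 32.10
Round up to the next whole number: n = 33 per group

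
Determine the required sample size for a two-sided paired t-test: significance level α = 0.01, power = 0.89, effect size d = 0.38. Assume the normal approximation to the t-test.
n = 101 pairs

Sample size formula (paired t-test, normal approximation):
n = ((z_{α/2} + z_β) / d)²

z_{α/2} = 2.576 (for α = 0.01, two-sided)
z_β = 1.227 (for power = 0.89)
d = 0.38

n = ((2.576 + 1.227) / 0.38)²
n = (10.008)²
n ≈ 100.16
Round up to the next whole number: n = 101 pairs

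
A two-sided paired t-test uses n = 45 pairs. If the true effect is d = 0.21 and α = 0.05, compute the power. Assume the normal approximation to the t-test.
Power ≈ 0.29

Power calculation (paired t-test, normal approximation):
z_β = d · √n - z_{α/2}
z_β = 0.21 · √45 - 1.960
z_β = 0.21 · 6.708 - 1.960
z_β = -0.551

Power = Φ(z_β) = Φ(-0.551) ≈ 0.291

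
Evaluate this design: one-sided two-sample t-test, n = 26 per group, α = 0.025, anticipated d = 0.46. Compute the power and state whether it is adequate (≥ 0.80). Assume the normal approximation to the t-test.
Power ≈ 0.38; the study is underpowered (power < 0.80)

Power calculation (two-sample t-test, normal approximation):
z_β = d · √(n/2) - z_α
z_β = 0.46 · √(26/2) - 1.960
z_β = 0.46 · 3.606 - 1.960
z_β = -0.301

Power = Φ(z_β) = Φ(-0.301) ≈ 0.382

Effect size d = 0.46 is small by Cohen's convention (0.2/0.5/0.8).

Threshold: power ≥ 0.80 is conventionally adequate.
Power ≈ 0.38 → the study is underpowered (power < 0.80).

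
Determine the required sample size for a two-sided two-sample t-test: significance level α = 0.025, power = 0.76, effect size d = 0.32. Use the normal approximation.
n = 170 per group

Sample size formula (two-sample t-test, normal approximation):
n = 2 · ((z_{α/2} + z_β) / d)²

z_{α/2} = 2.241 (for α = 0.025, two-sided)
z_β = 0.706 (for power = 0.76)
d = 0.32

n = 2 · ((2.241 + 0.706) / 0.32)²
n = 2 · (9.209)²
n ≈ 169.61
Round up to the next whole number: n = 170 per group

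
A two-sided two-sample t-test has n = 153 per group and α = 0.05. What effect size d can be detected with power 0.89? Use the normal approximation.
d ≈ 0.36

Minimum detectable effect (two-sample t-test, normal approximation):
d = (z_{α/2} + z_β) / √(n/2)
d = (1.960 + 1.227) / √(153/2)
d = 3.186 / 8.746
d ≈ 0.36

By Cohen's convention (0.2 small / 0.5 medium / 0.8 large): small effect.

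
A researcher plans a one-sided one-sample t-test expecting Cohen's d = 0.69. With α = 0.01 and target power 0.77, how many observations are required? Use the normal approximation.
n = 20

Sample size formula (one-sample t-test, normal approximation):
n = ((z_α + z_β) / d)²

z_α = 2.326 (for α = 0.01, one-sided)
z_β = 0.739 (for power = 0.77)
d = 0.69

n = ((2.326 + 0.739) / 0.69)²
n = (4.442)²
n ≈ 19.73
Round up to the next whole number: n = 20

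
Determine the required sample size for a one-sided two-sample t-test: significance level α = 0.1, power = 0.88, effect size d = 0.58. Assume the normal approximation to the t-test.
n = 36 per group

Sample size formula (two-sample t-test, normal approximation):
n = 2 · ((z_α + z_β) / d)²

z_α = 1.282 (for α = 0.1, one-sided)
z_β = 1.175 (for power = 0.88)
d = 0.58

n = 2 · ((1.282 + 1.175) / 0.58)²
n = 2 · (4.236)²
n ≈ 35.89
Round up to the next whole number: n = 36 per group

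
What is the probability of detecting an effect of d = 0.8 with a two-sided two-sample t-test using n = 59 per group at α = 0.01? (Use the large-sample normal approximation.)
Power ≈ 0.96

Power calculation (two-sample t-test, normal approximation):
z_β = d · √(n/2) - z_{α/2}
z_β = 0.8 · √(59/2) - 2.576
z_β = 0.8 · 5.431 - 2.576
z_β = 1.769

Power = Φ(z_β) = Φ(1.769) ≈ 0.962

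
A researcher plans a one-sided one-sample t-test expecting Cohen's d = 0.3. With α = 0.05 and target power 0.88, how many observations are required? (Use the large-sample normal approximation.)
n = 89

Sample size formula (one-sample t-test, normal approximation):
n = ((z_α + z_β) / d)²

z_α = 1.645 (for α = 0.05, one-sided)
z_β = 1.175 (for power = 0.88)
d = 0.3

n = ((1.645 + 1.175) / 0.3)²
n = (9.400)²
n ≈ 88.36
Round up to the next whole number: n = 89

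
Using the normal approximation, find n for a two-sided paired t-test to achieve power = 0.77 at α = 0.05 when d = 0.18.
n = 225 pairs

Sample size formula (paired t-test, normal approximation):
n = ((z_{α/2} + z_β) / d)²

z_{α/2} = 1.960 (for α = 0.05, two-sided)
z_β = 0.739 (for power = 0.77)
d = 0.18

n = ((1.960 + 0.739) / 0.18)²
n = (14.994)²
n ≈ 224.82
Round up to the next whole number: n = 225 pairs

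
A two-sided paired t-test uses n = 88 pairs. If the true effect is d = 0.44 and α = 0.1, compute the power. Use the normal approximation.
Power ≈ 0.99

Power calculation (paired t-test, normal approximation):
z_β = d · √n - z_{α/2}
z_β = 0.44 · √88 - 1.645
z_β = 0.44 · 9.381 - 1.645
z_β = 2.483

Power = Φ(z_β) = Φ(2.483) ≈ 0.993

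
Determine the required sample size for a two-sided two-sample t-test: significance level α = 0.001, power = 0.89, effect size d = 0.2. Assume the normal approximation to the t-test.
n = 1021 per group

Sample size formula (two-sample t-test, normal approximation):
n = 2 · ((z_{α/2} + z_β) / d)²

z_{α/2} = 3.291 (for α = 0.001, two-sided)
z_β = 1.227 (for power = 0.89)
d = 0.2

n = 2 · ((3.291 + 1.227) / 0.2)²
n = 2 · (22.590)²
n ≈ 1020.62
Round up to the next whole number: n = 1021 per group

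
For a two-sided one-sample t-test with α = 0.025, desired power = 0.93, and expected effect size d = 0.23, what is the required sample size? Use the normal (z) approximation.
n = 262

Sample size formula (one-sample t-test, normal approximation):
n = ((z_{α/2} + z_β) / d)²

z_{α/2} = 2.241 (for α = 0.025, two-sided)
z_β = 1.476 (for power = 0.93)
d = 0.23

n = ((2.241 + 1.476) / 0.23)²
n = (16.161)²
n ≈ 261.18
Round up to the next whole number: n = 262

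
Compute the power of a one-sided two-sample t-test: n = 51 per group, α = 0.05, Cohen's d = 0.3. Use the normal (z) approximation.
Power ≈ 0.45

Power calculation (two-sample t-test, normal approximation):
z_β = d · √(n/2) - z_α
z_β = 0.3 · √(51/2) - 1.645
z_β = 0.3 · 5.050 - 1.645
z_β = -0.130

Power = Φ(z_β) = Φ(-0.130) ≈ 0.448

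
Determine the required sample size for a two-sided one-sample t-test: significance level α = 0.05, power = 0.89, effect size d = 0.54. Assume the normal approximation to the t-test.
n = 35

Sample size formula (one-sample t-test, normal approximation):
n = ((z_{α/2} + z_β) / d)²

z_{α/2} = 1.960 (for α = 0.05, two-sided)
z_β = 1.227 (for power = 0.89)
d = 0.54

n = ((1.960 + 1.227) / 0.54)²
n = (5.902)²
n ≈ 34.83
Round up to the next whole number: n = 35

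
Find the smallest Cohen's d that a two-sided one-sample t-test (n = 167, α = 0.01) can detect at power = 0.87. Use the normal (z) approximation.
d ≈ 0.29

Minimum detectable effect (one-sample t-test, normal approximation):
d = (z_{α/2} + z_β) / √n
d = (2.576 + 1.126) / √167
d = 3.702 / 12.923
d ≈ 0.29

By Cohen's convention (0.2 small / 0.5 medium / 0.8 large): small effect.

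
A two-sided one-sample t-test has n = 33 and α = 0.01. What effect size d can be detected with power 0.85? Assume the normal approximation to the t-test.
d ≈ 0.63

Minimum detectable effect (one-sample t-test, normal approximation):
d = (z_{α/2} + z_β) / √n
d = (2.576 + 1.036) / √33
d = 3.612 / 5.745
d ≈ 0.63

By Cohen's convention (0.2 small / 0.5 medium / 0.8 large): medium effect.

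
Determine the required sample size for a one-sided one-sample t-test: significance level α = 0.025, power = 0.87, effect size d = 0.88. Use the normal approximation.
n = 13

Sample size formula (one-sample t-test, normal approximation):
n = ((z_α + z_β) / d)²

z_α = 1.960 (for α = 0.025, one-sided)
z_β = 1.126 (for power = 0.87)
d = 0.88

n = ((1.960 + 1.126) / 0.88)²
n = (3.507)²
n ≈ 12.30
Round up to the next whole number: n = 13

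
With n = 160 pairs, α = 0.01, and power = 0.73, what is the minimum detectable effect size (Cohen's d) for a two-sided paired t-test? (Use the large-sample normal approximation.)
d ≈ 0.25

Minimum detectable effect (paired t-test, normal approximation):
d = (z_{α/2} + z_β) / √n
d = (2.576 + 0.613) / √160
d = 3.189 / 12.649
d ≈ 0.25

By Cohen's convention (0.2 small / 0.5 medium / 0.8 large): small effect.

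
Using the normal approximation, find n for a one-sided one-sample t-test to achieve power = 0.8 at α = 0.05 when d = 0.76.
n = 11

Sample size formula (one-sample t-test, normal approximation):
n = ((z_α + z_β) / d)²

z_α = 1.645 (for α = 0.05, one-sided)
z_β = 0.842 (for power = 0.8)
d = 0.76

n = ((1.645 + 0.842) / 0.76)²
n = (3.272)²
n ≈ 10.71
Round up to the next whole number: n = 11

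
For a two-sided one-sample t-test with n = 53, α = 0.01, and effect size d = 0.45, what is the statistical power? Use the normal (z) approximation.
Power ≈ 0.76

Power calculation (one-sample t-test, normal approximation):
z_β = d · √n - z_{α/2}
z_β = 0.45 · √53 - 2.576
z_β = 0.45 · 7.280 - 2.576
z_β = 0.700

Power = Φ(z_β) = Φ(0.700) ≈ 0.758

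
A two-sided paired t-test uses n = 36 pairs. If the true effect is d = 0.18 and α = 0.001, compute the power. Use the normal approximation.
Power ≈ 0.01

Power calculation (paired t-test, normal approximation):
z_β = d · √n - z_{α/2}
z_β = 0.18 · √36 - 3.291
z_β = 0.18 · 6.000 - 3.291
z_β = -2.211

Power = Φ(z_β) = Φ(-2.211) ≈ 0.014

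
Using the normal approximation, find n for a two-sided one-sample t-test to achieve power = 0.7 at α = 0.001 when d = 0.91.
n = 18

Sample size formula (one-sample t-test, normal approximation):
n = ((z_{α/2} + z_β) / d)²

z_{α/2} = 3.291 (for α = 0.001, two-sided)
z_β = 0.524 (for power = 0.7)
d = 0.91

n = ((3.291 + 0.524) / 0.91)²
n = (4.192)²
n ≈ 17.57
Round up to the next whole number: n = 18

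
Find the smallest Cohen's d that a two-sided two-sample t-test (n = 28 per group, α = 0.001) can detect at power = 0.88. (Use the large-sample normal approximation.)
d ≈ 1.19

Minimum detectable effect (two-sample t-test, normal approximation):
d = (z_{α/2} + z_β) / √(n/2)
d = (3.291 + 1.175) / √(28/2)
d = 4.466 / 3.742
d ≈ 1.19

By Cohen's convention (0.2 small / 0.5 medium / 0.8 large): large effect.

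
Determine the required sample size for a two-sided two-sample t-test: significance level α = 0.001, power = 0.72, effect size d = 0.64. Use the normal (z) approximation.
n = 74 per group

Sample size formula (two-sample t-test, normal approximation):
n = 2 · ((z_{α/2} + z_β) / d)²

z_{α/2} = 3.291 (for α = 0.001, two-sided)
z_β = 0.583 (for power = 0.72)
d = 0.64

n = 2 · ((3.291 + 0.583) / 0.64)²
n = 2 · (6.053)²
n ≈ 73.28
Round up to the next whole number: n = 74 per group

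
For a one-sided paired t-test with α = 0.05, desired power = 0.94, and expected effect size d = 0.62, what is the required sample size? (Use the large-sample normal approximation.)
n = 27 pairs

Sample size formula (paired t-test, normal approximation):
n = ((z_α + z_β) / d)²

z_α = 1.645 (for α = 0.05, one-sided)
z_β = 1.555 (for power = 0.94)
d = 0.62

n = ((1.645 + 1.555) / 0.62)²
n = (5.161)²
n ≈ 26.64
Round up to the next whole number: n = 27 pairs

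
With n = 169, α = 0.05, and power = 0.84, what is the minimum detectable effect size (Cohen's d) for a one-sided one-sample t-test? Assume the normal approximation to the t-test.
d ≈ 0.20

Minimum detectable effect (one-sample t-test, normal approximation):
d = (z_α + z_β) / √n
d = (1.645 + 0.994) / √169
d = 2.639 / 13.000
d ≈ 0.20

By Cohen's convention (0.2 small / 0.5 medium / 0.8 large): small effect.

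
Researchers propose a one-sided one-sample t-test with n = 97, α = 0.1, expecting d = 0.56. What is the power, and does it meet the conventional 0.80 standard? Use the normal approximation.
Power ≈ 1.00; the study is adequately powered (power ≥ 0.80)

Power calculation (one-sample t-test, normal approximation):
z_β = d · √n - z_α
z_β = 0.56 · √97 - 1.282
z_β = 0.56 · 9.849 - 1.282
z_β = 4.234

Power = Φ(z_β) = Φ(4.234) ≈ 1.000

Effect size d = 0.56 is medium by Cohen's convention (0.2/0.5/0.8).

Threshold: power ≥ 0.80 is conventionally adequate.
Power ≈ 1.00 → the study is adequately powered (power ≥ 0.80).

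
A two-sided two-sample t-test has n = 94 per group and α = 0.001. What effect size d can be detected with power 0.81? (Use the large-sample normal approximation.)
d ≈ 0.61

Minimum detectable effect (two-sample t-test, normal approximation):
d = (z_{α/2} + z_β) / √(n/2)
d = (3.291 + 0.878) / √(94/2)
d = 4.168 / 6.856
d ≈ 0.61

By Cohen's convention (0.2 small / 0.5 medium / 0.8 large): medium effect.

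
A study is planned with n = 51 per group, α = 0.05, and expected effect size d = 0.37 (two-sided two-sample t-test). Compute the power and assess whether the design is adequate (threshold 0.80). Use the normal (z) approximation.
Power ≈ 0.46; the study is underpowered (power < 0.80)

Power calculation (two-sample t-test, normal approximation):
z_β = d · √(n/2) - z_{α/2}
z_β = 0.37 · √(51/2) - 1.960
z_β = 0.37 · 5.050 - 1.960
z_β = -0.092

Power = Φ(z_β) = Φ(-0.092) ≈ 0.464

Effect size d = 0.37 is small by Cohen's convention (0.2/0.5/0.8).

Threshold: power ≥ 0.80 is conventionally adequate.
Power ≈ 0.46 → the study is underpowered (power < 0.80).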